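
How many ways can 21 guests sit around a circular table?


Circular arrangements of 21 distinct objects: fix one position to break rotational symmetry.
(n-1)! = 20! = 2432902008176640000

2432902008176640000


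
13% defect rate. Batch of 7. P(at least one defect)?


P(all good) = (87/100)^7 = 37725479487783/100000000000000
P(≥1 defect) = 62274520512217/100000000000000

P = 62274520512217/100000000000000 ≈ 62.27%


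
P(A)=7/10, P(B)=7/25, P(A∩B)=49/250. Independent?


P(A)×P(B) = 49/250
P(A∩B) = 49/250
Equal ✓ → Independent

Yes, independent


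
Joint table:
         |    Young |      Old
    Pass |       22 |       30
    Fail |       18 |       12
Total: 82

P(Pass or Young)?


P(Pass∨Young) = P(Pass) + P(Young) - P(Pass∧Young)
= (52 + 40 - 22)/82 = 70/82 = 35/41

P = 35/41 ≈ 85.37%


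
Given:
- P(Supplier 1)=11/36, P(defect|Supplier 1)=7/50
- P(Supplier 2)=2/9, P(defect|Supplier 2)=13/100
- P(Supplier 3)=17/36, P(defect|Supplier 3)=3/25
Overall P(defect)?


P(B) = Σ P(B|Aᵢ)×P(Aᵢ)
  7/50×11/36 = 77/1800
  13/100×2/9 = 13/450
  3/25×17/36 = 17/300
Sum = 77/600

P(defect) = 77/600 ≈ 12.83%


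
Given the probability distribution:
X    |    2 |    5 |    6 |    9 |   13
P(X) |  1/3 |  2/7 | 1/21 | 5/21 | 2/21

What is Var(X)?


E[X] = 121/21
E[X²] = 319/7
Var(X) = E[X²] - (E[X])² = 319/7 - 14641/441 = 5456/441

Var(X) = 5456/441 ≈ 12.3719


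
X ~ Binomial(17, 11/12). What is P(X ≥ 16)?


P(X ≥ 16) = Σ P(X=i) for i=16..17
P(X=16) = 781145407680726737/2218611106740436992
P(X=17) = 505447028499293771/2218611106740436992
Sum = 321648109045005127/554652776685109248

P(X ≥ 16) = 321648109045005127/554652776685109248 ≈ 57.99%


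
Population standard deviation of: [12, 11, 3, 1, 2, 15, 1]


Mean = 45/7
  (12-45/7)²=1521/49
  (11-45/7)²=1024/49
  (3-45/7)²=576/49
  (1-45/7)²=1444/49
  (2-45/7)²=961/49
  (15-45/7)²=3600/49
  (1-45/7)²=1444/49
Σ(x-μ)² = 1510/7
σ² = (1510/7)/7 = 1510/49

σ = √(1510/49) ≈ 5.5512


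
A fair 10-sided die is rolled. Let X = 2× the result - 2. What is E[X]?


E[die] = (1+10)/2 = 11/2
E[X] = 2×11/2 - 2 = 9

E[X] = 9


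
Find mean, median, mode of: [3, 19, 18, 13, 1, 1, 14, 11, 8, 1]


Sorted: [1, 1, 1, 3, 8, 11, 13, 14, 18, 19]
Mean = 89/10
Median = 19/2
Freq: {3: 1, 19: 1, 18: 1, 13: 1, 1: 3, 14: 1, 11: 1, 8: 1}
Mode: [1]

Mean=89/10, Median=19/2, Mode=1


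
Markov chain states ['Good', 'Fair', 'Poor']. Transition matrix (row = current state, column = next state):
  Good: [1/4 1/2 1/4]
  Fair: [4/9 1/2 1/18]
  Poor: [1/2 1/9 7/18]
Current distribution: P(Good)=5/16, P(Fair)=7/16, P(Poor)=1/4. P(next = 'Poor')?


P(next=Poor) = Σᵢ P(now=i)×P(i→Poor)
= 5/16×1/4 + 7/16×1/18 + 1/4×7/18
= 5/64 + 7/288 + 7/72 = 115/576

P = 115/576 ≈ 0.1997


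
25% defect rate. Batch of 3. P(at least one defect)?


P(all good) = (3/4)^3 = 27/64
P(≥1 defect) = 37/64

P = 37/64 ≈ 57.81%


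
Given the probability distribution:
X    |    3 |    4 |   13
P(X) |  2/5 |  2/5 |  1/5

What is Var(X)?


E[X] = 27/5
E[X²] = 219/5
Var(X) = E[X²] - (E[X])² = 219/5 - 729/25 = 366/25

Var(X) = 366/25 ≈ 14.6400


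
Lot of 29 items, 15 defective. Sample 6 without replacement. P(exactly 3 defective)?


Hypergeometric: C(15,3)×C(14,3)/C(29,6)
= 455×364/475020 = 91/261

P(X=3) = 91/261 ≈ 34.87%


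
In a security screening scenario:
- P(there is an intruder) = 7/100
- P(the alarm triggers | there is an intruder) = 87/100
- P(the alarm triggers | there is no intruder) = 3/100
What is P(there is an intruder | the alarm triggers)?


Using Bayes' theorem:
P(A|B) = P(B|A)·P(A) / P(B)

P(the alarm triggers) = 87/100 × 7/100 + 3/100 × 93/100
= 609/10000 + 279/10000 = 111/1250

P(there is an intruder|the alarm triggers) = (609/10000) / (111/1250) = 203/296

P(there is an intruder|the alarm triggers) = 203/296 ≈ 68.58%


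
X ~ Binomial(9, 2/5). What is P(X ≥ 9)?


P(X ≥ 9) = Σ P(X=i) for i=9..9
P(X=9) = 512/1953125
Sum = 512/1953125

P(X ≥ 9) = 512/1953125 ≈ 0.03%


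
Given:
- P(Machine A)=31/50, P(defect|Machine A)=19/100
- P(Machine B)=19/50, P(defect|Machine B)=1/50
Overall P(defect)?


P(B) = Σ P(B|Aᵢ)×P(Aᵢ)
  19/100×31/50 = 589/5000
  1/50×19/50 = 19/2500
Sum = 627/5000

P(defect) = 627/5000 ≈ 12.54%


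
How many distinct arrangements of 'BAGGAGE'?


Letters: 7, freq: {'B': 1, 'A': 2, 'G': 3, 'E': 1}
7!/(1!×2!×3!×1!) = 5040/12 = 420

420


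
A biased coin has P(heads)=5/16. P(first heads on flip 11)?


Geometric: P(X=11) = (1-p)^(k-1)×p = (11/16)^10×5/16 = 129687123005/17592186044416

P(X=11) = 129687123005/17592186044416 ≈ 0.74%


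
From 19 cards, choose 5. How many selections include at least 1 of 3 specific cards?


Complement: C(19,5) - C(16,5) = 11628 - 4368 = 7260

7260


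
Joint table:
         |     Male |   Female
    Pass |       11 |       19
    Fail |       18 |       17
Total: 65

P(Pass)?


P(Pass) = (11+19)/65 = 30/65 = 6/13

P(Pass) = 6/13 ≈ 46.15%


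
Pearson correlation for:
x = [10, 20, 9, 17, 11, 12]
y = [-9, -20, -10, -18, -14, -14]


n=6, Σx=79, Σy=-85, Σxy=-1208, Σx²=1135, Σy²=1297
r = (6×(-1208) - 79×(-85))/√((6×1135 - 79²)(6×1297 - (-85)²))
= -533/√(569×557) = -533/√316933 ≈ -533/562.9680 ≈ -0.9468

r ≈ -0.9468


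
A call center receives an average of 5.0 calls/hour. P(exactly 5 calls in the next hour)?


Poisson(λ=5.0): P(X=5) = e^(-λ)×λ^k/k!
= e^(-5.0) × 5.0^5 / 5!
≈ 0.006737946999 × 3125 / 120 ≈ 0.175467

P(X=5) ≈ 0.175467 ≈ 17.55%


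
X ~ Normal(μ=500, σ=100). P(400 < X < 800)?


z₁=(400-500)/100=-1.0, z₂=(800-500)/100=3.0
P = Φ(3.0) - Φ(-1.0) = 0.998650 - 0.158655 = 0.839995 ≈ 0.8400

P(400 < X < 800) ≈ 0.8400


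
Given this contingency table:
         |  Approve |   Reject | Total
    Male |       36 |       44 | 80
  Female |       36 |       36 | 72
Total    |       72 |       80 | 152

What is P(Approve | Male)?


P(Approve | Male) = 36/(36+44) = 36/80 = 9/20

P(Approve|Male) = 9/20 ≈ 45.00%


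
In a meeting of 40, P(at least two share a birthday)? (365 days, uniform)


P(all different) = Π(365-i)/365 for i=0..39
= 0.108768
P(match) = 1 - 0.108768 = 0.891232

P ≈ 0.8912 ≈ 89.12%


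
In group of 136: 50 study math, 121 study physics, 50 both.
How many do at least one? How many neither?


|A∪B| = 50+121-50 = 121
Neither = 136-121 = 15

At least one: 121; Neither: 15


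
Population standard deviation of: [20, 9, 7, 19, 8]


Mean = 63/5
  (20-63/5)²=1369/25
  (9-63/5)²=324/25
  (7-63/5)²=784/25
  (19-63/5)²=1024/25
  (8-63/5)²=529/25
Σ(x-μ)² = 806/5
σ² = (806/5)/5 = 806/25

σ = √(806/25) ≈ 5.6780


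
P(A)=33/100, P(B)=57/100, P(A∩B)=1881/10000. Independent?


P(A)×P(B) = 1881/10000
P(A∩B) = 1881/10000
Equal ✓ → Independent

Yes, independent


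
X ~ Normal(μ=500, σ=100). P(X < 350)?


z = (350-500)/100 = -1.5
P(Z < -1.5) = 0.0668

P(X < 350) ≈ 0.0668


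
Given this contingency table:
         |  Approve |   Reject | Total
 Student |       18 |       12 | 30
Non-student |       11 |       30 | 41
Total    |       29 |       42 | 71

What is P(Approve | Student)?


P(Approve | Student) = 18/(18+12) = 18/30 = 3/5

P(Approve|Student) = 3/5 ≈ 60.00%


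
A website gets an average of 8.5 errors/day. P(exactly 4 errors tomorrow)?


Poisson(λ=8.5): P(X=4) = e^(-λ)×λ^k/k!
= e^(-8.5) × 8.5^4 / 4!
≈ 0.000203468369 × 5220.0625 / 24 ≈ 0.044255

P(X=4) ≈ 0.044255 ≈ 4.43%


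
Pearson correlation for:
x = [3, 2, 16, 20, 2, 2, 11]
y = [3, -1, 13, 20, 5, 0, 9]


n=7, Σx=56, Σy=49, Σxy=724, Σx²=798, Σy²=685
r = (7×724 - 56×49)/√((7×798 - 56²)(7×685 - 49²))
= 2324/√(2450×2394) = 2324/√5865300 ≈ 2324/2421.8381 ≈ 0.9596

r ≈ 0.9596


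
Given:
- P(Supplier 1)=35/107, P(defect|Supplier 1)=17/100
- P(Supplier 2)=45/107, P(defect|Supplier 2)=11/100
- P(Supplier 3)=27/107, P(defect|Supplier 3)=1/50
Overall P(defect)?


P(B) = Σ P(B|Aᵢ)×P(Aᵢ)
  17/100×35/107 = 119/2140
  11/100×45/107 = 99/2140
  1/50×27/107 = 27/5350
Sum = 286/2675

P(defect) = 286/2675 ≈ 10.69%


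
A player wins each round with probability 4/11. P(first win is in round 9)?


Geometric: P(X=9) = (1-p)^(k-1)×p = (7/11)^8×4/11 = 23059204/2357947691

P(X=9) = 23059204/2357947691 ≈ 0.98%


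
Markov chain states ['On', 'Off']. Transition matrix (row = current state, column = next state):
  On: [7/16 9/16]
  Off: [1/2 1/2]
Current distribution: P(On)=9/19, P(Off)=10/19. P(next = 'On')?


P(next=On) = Σᵢ P(now=i)×P(i→On)
= 9/19×7/16 + 10/19×1/2
= 63/304 + 5/19 = 143/304

P = 143/304 ≈ 0.4704


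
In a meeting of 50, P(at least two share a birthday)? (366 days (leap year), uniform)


P(all different) = Π(366-i)/366 for i=0..49
= 0.029927
P(match) = 1 - 0.029927 = 0.970073

P ≈ 0.9701 ≈ 97.01%


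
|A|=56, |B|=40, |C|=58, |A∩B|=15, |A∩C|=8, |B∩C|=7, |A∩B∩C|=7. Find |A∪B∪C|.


|A∪B∪C| = 56+40+58-15-8-7+7 = 131

|A∪B∪C| = 131


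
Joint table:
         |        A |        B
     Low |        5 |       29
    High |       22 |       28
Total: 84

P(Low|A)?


P(Low|A) = 5/(5+22) = 5/27

P = 5/27 ≈ 18.52%


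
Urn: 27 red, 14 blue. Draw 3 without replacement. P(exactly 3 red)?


Hypergeometric: C(27,3)×C(14,0)/C(41,3)
= 2925×1/10660 = 45/164

P(X=3) = 45/164 ≈ 27.44%


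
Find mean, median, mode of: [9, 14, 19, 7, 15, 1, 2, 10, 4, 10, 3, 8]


Sorted: [1, 2, 3, 4, 7, 8, 9, 10, 10, 14, 15, 19]
Mean = 102/12 = 17/2
Median = 17/2
Freq: {9: 1, 14: 1, 19: 1, 7: 1, 15: 1, 1: 1, 2: 1, 10: 2, 4: 1, 3: 1, 8: 1}
Mode: [10]

Mean=17/2, Median=17/2, Mode=10


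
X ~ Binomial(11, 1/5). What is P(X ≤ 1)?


P(X ≤ 1) = Σ P(X=i) for i=0..1
P(X=0) = 4194304/48828125
P(X=1) = 11534336/48828125
Sum = 3145728/9765625

P(X ≤ 1) = 3145728/9765625 ≈ 32.21%


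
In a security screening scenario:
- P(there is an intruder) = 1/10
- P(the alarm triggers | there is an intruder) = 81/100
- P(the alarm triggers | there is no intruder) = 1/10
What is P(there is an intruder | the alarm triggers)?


Using Bayes' theorem:
P(A|B) = P(B|A)·P(A) / P(B)

P(the alarm triggers) = 81/100 × 1/10 + 1/10 × 9/10
= 81/1000 + 9/100 = 171/1000

P(there is an intruder|the alarm triggers) = (81/1000) / (171/1000) = 9/19

P(there is an intruder|the alarm triggers) = 9/19 ≈ 47.37%


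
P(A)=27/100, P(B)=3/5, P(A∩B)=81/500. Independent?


P(A)×P(B) = 81/500
P(A∩B) = 81/500
Equal ✓ → Independent

Yes, independent


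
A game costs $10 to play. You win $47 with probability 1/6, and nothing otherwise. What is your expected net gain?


E[gain] = (47-10)×1/6 + (-10)×5/6
= 37/6 - 25/3 = -13/6

Expected net gain = $-13/6 ≈ $-2.17


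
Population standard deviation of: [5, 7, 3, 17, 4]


Mean = 36/5
  (5-36/5)²=121/25
  (7-36/5)²=1/25
  (3-36/5)²=441/25
  (17-36/5)²=2401/25
  (4-36/5)²=256/25
Σ(x-μ)² = 644/5
σ² = (644/5)/5 = 644/25

σ = √(644/25) ≈ 5.0754


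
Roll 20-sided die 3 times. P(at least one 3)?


P(no 3)^3 = (19/20)^3 = 6859/8000
P(≥1) = 1 - 6859/8000 = 1141/8000

P = 1141/8000 ≈ 14.26%


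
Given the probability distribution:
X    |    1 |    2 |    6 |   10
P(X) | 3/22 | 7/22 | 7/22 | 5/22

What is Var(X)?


E[X] = 109/22
E[X²] = 783/22
Var(X) = E[X²] - (E[X])² = 783/22 - 11881/484 = 5345/484

Var(X) = 5345/484 ≈ 11.0434


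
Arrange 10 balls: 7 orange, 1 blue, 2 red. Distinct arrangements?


10!/(7!×1!×2!) = 360

360


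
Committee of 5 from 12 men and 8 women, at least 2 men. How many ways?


Count by #men:
  2M,3W: C(12,2)×C(8,3)=3696
  3M,2W: C(12,3)×C(8,2)=6160
  4M,1W: C(12,4)×C(8,1)=3960
  5M,0W: C(12,5)×C(8,0)=792
Total = 14608

14608


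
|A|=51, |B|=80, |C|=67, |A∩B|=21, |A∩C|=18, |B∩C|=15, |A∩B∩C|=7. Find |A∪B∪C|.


|A∪B∪C| = 51+80+67-21-18-15+7 = 151

|A∪B∪C| = 151


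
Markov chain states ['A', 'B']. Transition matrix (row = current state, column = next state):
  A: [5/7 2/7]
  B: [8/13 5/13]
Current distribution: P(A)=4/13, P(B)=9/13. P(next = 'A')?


P(next=A) = Σᵢ P(now=i)×P(i→A)
= 4/13×5/7 + 9/13×8/13
= 20/91 + 72/169 = 764/1183

P = 764/1183 ≈ 0.6458


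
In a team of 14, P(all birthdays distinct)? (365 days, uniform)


P(all different) = Π(365-i)/365 for i=0..13
= (365/365)×(364/365)×...×(352/365)
= 0.776897

P ≈ 0.7769 ≈ 77.69%


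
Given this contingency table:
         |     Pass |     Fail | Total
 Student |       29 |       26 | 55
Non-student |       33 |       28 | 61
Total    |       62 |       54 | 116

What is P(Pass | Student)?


P(Pass | Student) = 29/(29+26) = 29/55

P(Pass|Student) = 29/55 ≈ 52.73%


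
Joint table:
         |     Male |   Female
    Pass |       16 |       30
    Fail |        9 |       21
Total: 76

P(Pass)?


P(Pass) = (16+30)/76 = 46/76 = 23/38

P(Pass) = 23/38 ≈ 60.53%


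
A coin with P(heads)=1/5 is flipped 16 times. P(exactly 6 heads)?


Binomial: P(X=6) = C(16,6)×p^6×(1-p)^10
= 8008 × 1/15625 × 1048576/9765625 = 8396996608/152587890625

P(X=6) = 8396996608/152587890625 ≈ 5.50%


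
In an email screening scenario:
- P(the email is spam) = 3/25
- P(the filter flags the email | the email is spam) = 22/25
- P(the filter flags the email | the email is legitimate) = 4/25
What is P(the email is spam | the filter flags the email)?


Using Bayes' theorem:
P(A|B) = P(B|A)·P(A) / P(B)

P(the filter flags the email) = 22/25 × 3/25 + 4/25 × 22/25
= 66/625 + 88/625 = 154/625

P(the email is spam|the filter flags the email) = (66/625) / (154/625) = 3/7

P(the email is spam|the filter flags the email) = 3/7 ≈ 42.86%


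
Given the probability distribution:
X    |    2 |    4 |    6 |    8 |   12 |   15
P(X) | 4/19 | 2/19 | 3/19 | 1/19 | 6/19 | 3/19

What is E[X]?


E[X] = Σ x·P(X=x)
= (2)×(4/19) + (4)×(2/19) + (6)×(3/19) + (8)×(1/19) + (12)×(6/19) + (15)×(3/19)
= 159/19

E[X] = 159/19


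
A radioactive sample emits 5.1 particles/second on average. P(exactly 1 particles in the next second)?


Poisson(λ=5.1): P(X=1) = e^(-λ)×λ^k/k!
= e^(-5.1) × 5.1^1 / 1!
≈ 0.006096746566 × 5.1 / 1 ≈ 0.031093

P(X=1) ≈ 0.031093 ≈ 3.11%


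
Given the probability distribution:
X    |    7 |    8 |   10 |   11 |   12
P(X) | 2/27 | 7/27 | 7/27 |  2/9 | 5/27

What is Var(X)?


E[X] = 266/27
E[X²] = 2692/27
Var(X) = E[X²] - (E[X])² = 2692/27 - 70756/729 = 1928/729

Var(X) = 1928/729 ≈ 2.6447


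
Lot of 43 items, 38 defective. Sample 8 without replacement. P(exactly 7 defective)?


Hypergeometric: C(38,7)×C(5,1)/C(43,8)
= 12620256×5/145008513 = 29920/68757

P(X=7) = 29920/68757 ≈ 43.52%


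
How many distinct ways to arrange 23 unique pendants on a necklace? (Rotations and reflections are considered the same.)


Free circular arrangements: rotations and reflections both identified.
(n-1)!/2 = 22!/2 = 1124000727777607680000/2 = 562000363888803840000

562000363888803840000


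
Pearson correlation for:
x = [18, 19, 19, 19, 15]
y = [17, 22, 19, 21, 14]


n=5, Σx=90, Σy=93, Σxy=1694, Σx²=1632, Σy²=1771
r = (5×1694 - 90×93)/√((5×1632 - 90²)(5×1771 - 93²))
= 100/√(60×206) = 100/√12360 ≈ 100/111.1755 ≈ 0.8995

r ≈ 0.8995


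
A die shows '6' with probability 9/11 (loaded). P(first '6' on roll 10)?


Geometric: P(X=10) = (1-p)^(k-1)×p = (2/11)^9×9/11 = 4608/25937424601

P(X=10) = 4608/25937424601 ≈ 0.00%


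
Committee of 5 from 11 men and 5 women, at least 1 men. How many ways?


Count by #men:
  1M,4W: C(11,1)×C(5,4)=55
  2M,3W: C(11,2)×C(5,3)=550
  3M,2W: C(11,3)×C(5,2)=1650
  4M,1W: C(11,4)×C(5,1)=1650
  5M,0W: C(11,5)×C(5,0)=462
Total = 4367

4367


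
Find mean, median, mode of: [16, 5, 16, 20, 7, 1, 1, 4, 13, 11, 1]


Sorted: [1, 1, 1, 4, 5, 7, 11, 13, 16, 16, 20]
Mean = 95/11
Median = 7
Freq: {16: 2, 5: 1, 20: 1, 7: 1, 1: 3, 4: 1, 13: 1, 11: 1}
Mode: [1]

Mean=95/11, Median=7, Mode=1


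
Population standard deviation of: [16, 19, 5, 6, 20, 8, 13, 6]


Mean = 93/8
  (16-93/8)²=1225/64
  (19-93/8)²=3481/64
  (5-93/8)²=2809/64
  (6-93/8)²=2025/64
  (20-93/8)²=4489/64
  (8-93/8)²=841/64
  (13-93/8)²=121/64
  (6-93/8)²=2025/64
Σ(x-μ)² = 2127/8
σ² = (2127/8)/8 = 2127/64

σ = √(2127/64) ≈ 5.7649


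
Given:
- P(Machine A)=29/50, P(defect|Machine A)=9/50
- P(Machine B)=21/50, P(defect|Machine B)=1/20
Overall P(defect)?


P(B) = Σ P(B|Aᵢ)×P(Aᵢ)
  9/50×29/50 = 261/2500
  1/20×21/50 = 21/1000
Sum = 627/5000

P(defect) = 627/5000 ≈ 12.54%


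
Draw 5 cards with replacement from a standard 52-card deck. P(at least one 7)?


P(not a 7) = 48/52 = 12/13
P(none in 5 draws) = (12/13)^5 = 248832/371293
P(≥1 7) = 1 - 248832/371293 = 122461/371293

P = 122461/371293 ≈ 32.98%


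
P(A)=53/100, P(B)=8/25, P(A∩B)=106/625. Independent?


P(A)×P(B) = 106/625
P(A∩B) = 106/625
Equal ✓ → Independent

Yes, independent


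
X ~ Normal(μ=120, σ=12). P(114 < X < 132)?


z₁=(114-120)/12=-0.5, z₂=(132-120)/12=1.0
P = Φ(1.0) - Φ(-0.5) = 0.841345 - 0.308538 = 0.532807 ≈ 0.5328

P(114 < X < 132) ≈ 0.5328


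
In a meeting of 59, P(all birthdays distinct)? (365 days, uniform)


P(all different) = Π(365-i)/365 for i=0..58
= (365/365)×(364/365)×...×(307/365)
= 0.007011

P ≈ 0.0070 ≈ 0.70%


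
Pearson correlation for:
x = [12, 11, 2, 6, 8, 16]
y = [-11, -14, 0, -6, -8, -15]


n=6, Σx=55, Σy=-54, Σxy=-626, Σx²=625, Σy²=642
r = (6×(-626) - 55×(-54))/√((6×625 - 55²)(6×642 - (-54)²))
= -786/√(725×936) = -786/√678600 ≈ -786/823.7718 ≈ -0.9541

r ≈ -0.9541


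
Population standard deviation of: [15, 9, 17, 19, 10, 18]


Mean = 88/6 = 44/3
  (15-44/3)²=1/9
  (9-44/3)²=289/9
  (17-44/3)²=49/9
  (19-44/3)²=169/9
  (10-44/3)²=196/9
  (18-44/3)²=100/9
Σ(x-μ)² = 268/3
σ² = (268/3)/6 = 134/9

σ = √(134/9) ≈ 3.8586


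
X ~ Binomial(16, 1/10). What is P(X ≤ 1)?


P(X ≤ 1) = Σ P(X=i) for i=0..1
P(X=0) = 1853020188851841/10000000000000000
P(X=1) = 205891132094649/625000000000000
Sum = 205891132094649/400000000000000

P(X ≤ 1) = 205891132094649/400000000000000 ≈ 51.47%


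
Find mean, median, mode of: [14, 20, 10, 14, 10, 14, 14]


Sorted: [10, 10, 14, 14, 14, 14, 20]
Mean = 96/7
Median = 14
Freq: {14: 4, 20: 1, 10: 2}
Mode: [14]

Mean=96/7, Median=14, Mode=14


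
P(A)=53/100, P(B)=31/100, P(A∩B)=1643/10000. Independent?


P(A)×P(B) = 1643/10000
P(A∩B) = 1643/10000
Equal ✓ → Independent

Yes, independent


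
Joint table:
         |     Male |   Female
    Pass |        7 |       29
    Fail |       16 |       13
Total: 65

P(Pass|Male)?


P(Pass|Male) = 7/(7+16) = 7/23

P = 7/23 ≈ 30.43%


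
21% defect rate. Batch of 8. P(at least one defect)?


P(all good) = (79/100)^8 = 1517108809906561/10000000000000000
P(≥1 defect) = 8482891190093439/10000000000000000

P = 8482891190093439/10000000000000000 ≈ 84.83%


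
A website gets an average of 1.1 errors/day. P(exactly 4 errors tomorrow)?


Poisson(λ=1.1): P(X=4) = e^(-λ)×λ^k/k!
= e^(-1.1) × 1.1^4 / 4!
≈ 0.3328710837 × 1.4641 / 24 ≈ 0.020307

P(X=4) ≈ 0.020307 ≈ 2.03%


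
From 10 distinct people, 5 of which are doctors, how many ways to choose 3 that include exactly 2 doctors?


Choose 2 of the 5 doctors and 1 of the other 5 people:
C(5,2)×C(5,1) = 10×5 = 50

50


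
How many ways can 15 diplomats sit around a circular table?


Circular arrangements of 15 distinct objects: fix one position to break rotational symmetry.
(n-1)! = 14! = 87178291200

87178291200


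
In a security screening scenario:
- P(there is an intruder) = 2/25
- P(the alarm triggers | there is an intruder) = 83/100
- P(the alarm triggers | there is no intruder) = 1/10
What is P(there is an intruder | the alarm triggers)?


Using Bayes' theorem:
P(A|B) = P(B|A)·P(A) / P(B)

P(the alarm triggers) = 83/100 × 2/25 + 1/10 × 23/25
= 83/1250 + 23/250 = 99/625

P(there is an intruder|the alarm triggers) = (83/1250) / (99/625) = 83/198

P(there is an intruder|the alarm triggers) = 83/198 ≈ 41.92%


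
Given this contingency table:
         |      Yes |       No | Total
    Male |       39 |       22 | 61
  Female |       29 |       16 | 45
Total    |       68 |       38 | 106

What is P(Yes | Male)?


P(Yes | Male) = 39/(39+22) = 39/61

P(Yes|Male) = 39/61 ≈ 63.93%


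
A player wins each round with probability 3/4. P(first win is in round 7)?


Geometric: P(X=7) = (1-p)^(k-1)×p = (1/4)^6×3/4 = 3/16384

P(X=7) = 3/16384 ≈ 0.02%


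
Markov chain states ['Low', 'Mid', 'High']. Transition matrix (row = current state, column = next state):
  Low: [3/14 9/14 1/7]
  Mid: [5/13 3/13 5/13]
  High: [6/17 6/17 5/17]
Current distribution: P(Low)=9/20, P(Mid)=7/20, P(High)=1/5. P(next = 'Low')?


P(next=Low) = Σᵢ P(now=i)×P(i→Low)
= 9/20×3/14 + 7/20×5/13 + 1/5×6/17
= 27/280 + 7/52 + 6/85 = 3733/12376

P = 3733/12376 ≈ 0.3016


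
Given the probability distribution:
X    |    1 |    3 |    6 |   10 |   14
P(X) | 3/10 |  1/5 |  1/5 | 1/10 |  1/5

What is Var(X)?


E[X] = 59/10
E[X²] = 117/2
Var(X) = E[X²] - (E[X])² = 117/2 - 3481/100 = 2369/100

Var(X) = 2369/100 ≈ 23.6900


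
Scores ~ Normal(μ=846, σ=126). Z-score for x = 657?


z = (x - μ)/σ = (657 - 846)/126 = -1.5

z = -1.5


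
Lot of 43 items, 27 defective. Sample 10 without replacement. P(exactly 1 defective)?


Hypergeometric: C(27,1)×C(16,9)/C(43,10)
= 27×11440/1917334783 = 23760/147487291

P(X=1) = 23760/147487291 ≈ 0.02%


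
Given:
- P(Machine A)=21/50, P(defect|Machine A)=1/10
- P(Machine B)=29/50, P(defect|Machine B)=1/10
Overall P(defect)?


P(B) = Σ P(B|Aᵢ)×P(Aᵢ)
  1/10×21/50 = 21/500
  1/10×29/50 = 29/500
Sum = 1/10

P(defect) = 1/10 ≈ 10.00%


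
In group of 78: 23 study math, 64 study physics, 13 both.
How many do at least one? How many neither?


|A∪B| = 23+64-13 = 74
Neither = 78-74 = 4

At least one: 74; Neither: 4


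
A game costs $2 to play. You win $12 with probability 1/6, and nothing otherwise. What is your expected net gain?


E[gain] = (12-2)×1/6 + (-2)×5/6
= 5/3 - 5/3 = 0

Expected net gain = $0 ≈ $0.00


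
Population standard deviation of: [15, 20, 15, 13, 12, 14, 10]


Mean = 99/7
  (15-99/7)²=36/49
  (20-99/7)²=1681/49
  (15-99/7)²=36/49
  (13-99/7)²=64/49
  (12-99/7)²=225/49
  (14-99/7)²=1/49
  (10-99/7)²=841/49
Σ(x-μ)² = 412/7
σ² = (412/7)/7 = 412/49

σ = √(412/49) ≈ 2.8997


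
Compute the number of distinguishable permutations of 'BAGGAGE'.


Letters: 7, freq: {'B': 1, 'A': 2, 'G': 3, 'E': 1}
7!/(1!×2!×3!×1!) = 5040/12 = 420

420


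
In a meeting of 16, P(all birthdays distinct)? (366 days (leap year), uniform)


P(all different) = Π(366-i)/366 for i=0..15
= (366/366)×(365/366)×...×(351/366)
= 0.717059

P ≈ 0.7171 ≈ 71.71%


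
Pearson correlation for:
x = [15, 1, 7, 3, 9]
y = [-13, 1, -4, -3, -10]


n=5, Σx=35, Σy=-29, Σxy=-321, Σx²=365, Σy²=295
r = (5×(-321) - 35×(-29))/√((5×365 - 35²)(5×295 - (-29)²))
= -590/√(600×634) = -590/√380400 ≈ -590/616.7658 ≈ -0.9566

r ≈ -0.9566


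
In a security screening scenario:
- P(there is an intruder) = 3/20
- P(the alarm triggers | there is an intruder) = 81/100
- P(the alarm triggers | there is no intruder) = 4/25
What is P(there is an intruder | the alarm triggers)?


Using Bayes' theorem:
P(A|B) = P(B|A)·P(A) / P(B)

P(the alarm triggers) = 81/100 × 3/20 + 4/25 × 17/20
= 243/2000 + 17/125 = 103/400

P(there is an intruder|the alarm triggers) = (243/2000) / (103/400) = 243/515

P(there is an intruder|the alarm triggers) = 243/515 ≈ 47.18%


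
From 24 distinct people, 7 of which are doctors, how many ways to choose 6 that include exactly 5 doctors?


Choose 5 of the 7 doctors and 1 of the other 17 people:
C(7,5)×C(17,1) = 21×17 = 357

357


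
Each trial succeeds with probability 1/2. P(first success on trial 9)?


Geometric: P(X=9) = (1-p)^(k-1)×p = (1/2)^8×1/2 = 1/512

P(X=9) = 1/512 ≈ 0.20%


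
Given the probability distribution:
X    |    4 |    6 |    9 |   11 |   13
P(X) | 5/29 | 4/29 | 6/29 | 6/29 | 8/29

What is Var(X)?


E[X] = 268/29
E[X²] = 2788/29
Var(X) = E[X²] - (E[X])² = 2788/29 - 71824/841 = 9028/841

Var(X) = 9028/841 ≈ 10.7348


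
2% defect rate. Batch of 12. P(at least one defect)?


P(all good) = (49/50)^12 = 191581231380566414401/244140625000000000000
P(≥1 defect) = 52559393619433585599/244140625000000000000

P = 52559393619433585599/244140625000000000000 ≈ 21.53%


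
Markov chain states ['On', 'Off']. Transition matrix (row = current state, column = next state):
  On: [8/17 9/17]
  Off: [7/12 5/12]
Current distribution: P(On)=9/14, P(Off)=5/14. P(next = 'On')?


P(next=On) = Σᵢ P(now=i)×P(i→On)
= 9/14×8/17 + 5/14×7/12
= 36/119 + 5/24 = 1459/2856

P = 1459/2856 ≈ 0.5109


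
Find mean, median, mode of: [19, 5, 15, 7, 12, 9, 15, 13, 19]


Sorted: [5, 7, 9, 12, 13, 15, 15, 19, 19]
Mean = 114/9 = 38/3
Median = 13
Freq: {19: 2, 5: 1, 15: 2, 7: 1, 12: 1, 9: 1, 13: 1}
Mode: [15, 19]

Mean=38/3, Median=13, Mode=[15, 19]


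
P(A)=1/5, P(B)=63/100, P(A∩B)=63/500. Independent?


P(A)×P(B) = 63/500
P(A∩B) = 63/500
Equal ✓ → Independent

Yes, independent


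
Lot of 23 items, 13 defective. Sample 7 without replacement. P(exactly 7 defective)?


Hypergeometric: C(13,7)×C(10,0)/C(23,7)
= 1716×1/245157 = 52/7429

P(X=7) = 52/7429 ≈ 0.70%


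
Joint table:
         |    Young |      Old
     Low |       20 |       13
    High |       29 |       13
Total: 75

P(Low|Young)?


P(Low|Young) = 20/(20+29) = 20/49

P = 20/49 ≈ 40.82%


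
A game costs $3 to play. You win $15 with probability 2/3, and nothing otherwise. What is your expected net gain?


E[gain] = (15-3)×2/3 + (-3)×1/3
= 8 - 1 = 7

Expected net gain = $7 ≈ $7.00


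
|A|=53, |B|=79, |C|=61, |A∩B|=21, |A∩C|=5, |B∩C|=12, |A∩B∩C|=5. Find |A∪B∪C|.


|A∪B∪C| = 53+79+61-21-5-12+5 = 160

|A∪B∪C| = 160


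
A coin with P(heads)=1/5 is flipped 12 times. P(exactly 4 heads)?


Binomial: P(X=4) = C(12,4)×p^4×(1-p)^8
= 495 × 1/625 × 65536/390625 = 6488064/48828125

P(X=4) = 6488064/48828125 ≈ 13.29%


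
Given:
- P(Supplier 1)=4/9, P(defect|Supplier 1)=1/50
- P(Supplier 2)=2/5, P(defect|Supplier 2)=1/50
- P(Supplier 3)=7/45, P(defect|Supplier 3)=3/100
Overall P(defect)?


P(B) = Σ P(B|Aᵢ)×P(Aᵢ)
  1/50×4/9 = 2/225
  1/50×2/5 = 1/125
  3/100×7/45 = 7/1500
Sum = 97/4500

P(defect) = 97/4500 ≈ 2.16%


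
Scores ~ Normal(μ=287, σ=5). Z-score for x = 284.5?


z = (x - μ)/σ = (284.5 - 287)/5 = -0.5

z = -0.5


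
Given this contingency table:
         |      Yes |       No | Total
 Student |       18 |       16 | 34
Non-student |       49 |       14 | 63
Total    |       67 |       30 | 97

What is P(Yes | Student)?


P(Yes | Student) = 18/(18+16) = 18/34 = 9/17

P(Yes|Student) = 9/17 ≈ 52.94%


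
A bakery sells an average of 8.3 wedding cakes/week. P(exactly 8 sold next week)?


Poisson(λ=8.3): P(X=8) = e^(-λ)×λ^k/k!
= e^(-8.3) × 8.3^8 / 8!
≈ 0.0002485168271 × 22522922.3214 / 40320 ≈ 0.138823

P(X=8) ≈ 0.138823 ≈ 13.88%


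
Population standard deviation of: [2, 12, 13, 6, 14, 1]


Mean = 48/6 = 8
  (2-8)²=36
  (12-8)²=16
  (13-8)²=25
  (6-8)²=4
  (14-8)²=36
  (1-8)²=49
Σ(x-μ)² = 166
σ² = 166/6 = 83/3

σ = √(83/3) ≈ 5.2599


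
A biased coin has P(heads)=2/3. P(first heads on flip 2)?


Geometric: P(X=2) = (1-p)^(k-1)×p = (1/3)^1×2/3 = 2/9

P(X=2) = 2/9 ≈ 22.22%


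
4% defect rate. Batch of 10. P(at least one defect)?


P(all good) = (24/25)^10 = 63403380965376/95367431640625
P(≥1 defect) = 31964050675249/95367431640625

P = 31964050675249/95367431640625 ≈ 33.52%


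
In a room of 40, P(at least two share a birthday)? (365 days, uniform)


P(all different) = Π(365-i)/365 for i=0..39
= 0.108768
P(match) = 1 - 0.108768 = 0.891232

P ≈ 0.8912 ≈ 89.12%


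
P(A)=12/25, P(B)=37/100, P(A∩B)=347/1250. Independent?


P(A)×P(B) = 111/625
P(A∩B) = 347/1250
Not equal → NOT independent

No, not independent


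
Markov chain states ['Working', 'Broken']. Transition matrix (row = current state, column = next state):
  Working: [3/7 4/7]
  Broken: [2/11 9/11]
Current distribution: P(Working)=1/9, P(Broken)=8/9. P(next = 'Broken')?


P(next=Broken) = Σᵢ P(now=i)×P(i→Broken)
= 1/9×4/7 + 8/9×9/11
= 4/63 + 8/11 = 548/693

P = 548/693 ≈ 0.7908


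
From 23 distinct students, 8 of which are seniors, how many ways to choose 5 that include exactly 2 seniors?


Choose 2 of the 8 seniors and 3 of the other 15 students:
C(8,2)×C(15,3) = 28×455 = 12740

12740


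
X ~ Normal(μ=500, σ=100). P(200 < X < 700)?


z₁=(200-500)/100=-3.0, z₂=(700-500)/100=2.0
P = Φ(2.0) - Φ(-3.0) = 0.977250 - 0.001350 = 0.975900 ≈ 0.9759

P(200 < X < 700) ≈ 0.9759


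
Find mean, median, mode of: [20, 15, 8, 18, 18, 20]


Sorted: [8, 15, 18, 18, 20, 20]
Mean = 99/6 = 33/2
Median = 18
Freq: {20: 2, 15: 1, 8: 1, 18: 2}
Mode: [18, 20]

Mean=33/2, Median=18, Mode=[18, 20]


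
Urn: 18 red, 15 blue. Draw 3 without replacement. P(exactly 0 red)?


Hypergeometric: C(18,0)×C(15,3)/C(33,3)
= 1×455/5456 = 455/5456

P(X=0) = 455/5456 ≈ 8.34%


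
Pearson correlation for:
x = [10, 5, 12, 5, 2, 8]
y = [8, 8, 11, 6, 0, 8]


n=6, Σx=42, Σy=41, Σxy=346, Σx²=362, Σy²=349
r = (6×346 - 42×41)/√((6×362 - 42²)(6×349 - 41²))
= 354/√(408×413) = 354/√168504 ≈ 354/410.4924 ≈ 0.8624

r ≈ 0.8624


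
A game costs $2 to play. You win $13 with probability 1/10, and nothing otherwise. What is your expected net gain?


E[gain] = (13-2)×1/10 + (-2)×9/10
= 11/10 - 9/5 = -7/10

Expected net gain = $-7/10 ≈ $-0.70


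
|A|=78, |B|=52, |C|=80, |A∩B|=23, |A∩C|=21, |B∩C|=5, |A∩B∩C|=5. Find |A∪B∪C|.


|A∪B∪C| = 78+52+80-23-21-5+5 = 166

|A∪B∪C| = 166


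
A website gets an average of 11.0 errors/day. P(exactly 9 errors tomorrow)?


Poisson(λ=11.0): P(X=9) = e^(-λ)×λ^k/k!
= e^(-11.0) × 11.0^9 / 9!
≈ 1.670170079e-05 × 2357947691 / 362880 ≈ 0.108526

P(X=9) ≈ 0.108526 ≈ 10.85%


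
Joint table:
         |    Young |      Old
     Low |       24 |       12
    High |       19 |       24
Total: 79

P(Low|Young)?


P(Low|Young) = 24/(24+19) = 24/43

P = 24/43 ≈ 55.81%


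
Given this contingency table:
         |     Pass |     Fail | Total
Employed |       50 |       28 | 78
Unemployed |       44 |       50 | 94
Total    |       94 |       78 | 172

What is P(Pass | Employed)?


P(Pass | Employed) = 50/(50+28) = 50/78 = 25/39

P(Pass|Employed) = 25/39 ≈ 64.10%


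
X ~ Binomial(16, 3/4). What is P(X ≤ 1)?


P(X ≤ 1) = Σ P(X=i) for i=0..1
P(X=0) = 1/4294967296
P(X=1) = 3/268435456
Sum = 49/4294967296

P(X ≤ 1) = 49/4294967296 ≈ 0.00%


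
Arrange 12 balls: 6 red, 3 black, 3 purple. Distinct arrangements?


12!/(6!×3!×3!) = 18480

18480


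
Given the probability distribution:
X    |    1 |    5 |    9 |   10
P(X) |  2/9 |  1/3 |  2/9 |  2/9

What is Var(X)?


E[X] = 55/9
E[X²] = 439/9
Var(X) = E[X²] - (E[X])² = 439/9 - 3025/81 = 926/81

Var(X) = 926/81 ≈ 11.4321


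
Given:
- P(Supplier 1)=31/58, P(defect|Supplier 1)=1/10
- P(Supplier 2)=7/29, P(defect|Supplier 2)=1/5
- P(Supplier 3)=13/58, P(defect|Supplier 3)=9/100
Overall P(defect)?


P(B) = Σ P(B|Aᵢ)×P(Aᵢ)
  1/10×31/58 = 31/580
  1/5×7/29 = 7/145
  9/100×13/58 = 117/5800
Sum = 707/5800

P(defect) = 707/5800 ≈ 12.19%


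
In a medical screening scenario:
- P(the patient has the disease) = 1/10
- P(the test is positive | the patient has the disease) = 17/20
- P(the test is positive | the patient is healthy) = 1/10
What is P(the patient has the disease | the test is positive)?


Using Bayes' theorem:
P(A|B) = P(B|A)·P(A) / P(B)

P(the test is positive) = 17/20 × 1/10 + 1/10 × 9/10
= 17/200 + 9/100 = 7/40

P(the patient has the disease|the test is positive) = (17/200) / (7/40) = 17/35

P(the patient has the disease|the test is positive) = 17/35 ≈ 48.57%


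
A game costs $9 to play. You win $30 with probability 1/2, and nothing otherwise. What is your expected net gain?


E[gain] = (30-9)×1/2 + (-9)×1/2
= 21/2 - 9/2 = 6

Expected net gain = $6 ≈ $6.00


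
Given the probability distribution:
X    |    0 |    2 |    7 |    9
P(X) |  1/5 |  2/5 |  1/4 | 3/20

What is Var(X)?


E[X] = 39/10
E[X²] = 26
Var(X) = E[X²] - (E[X])² = 26 - 1521/100 = 1079/100

Var(X) = 1079/100 ≈ 10.7900


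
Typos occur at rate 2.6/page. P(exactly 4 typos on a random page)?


Poisson(λ=2.6): P(X=4) = e^(-λ)×λ^k/k!
= e^(-2.6) × 2.6^4 / 4!
≈ 0.07427357821 × 45.6976 / 24 ≈ 0.141422

P(X=4) ≈ 0.141422 ≈ 14.14%


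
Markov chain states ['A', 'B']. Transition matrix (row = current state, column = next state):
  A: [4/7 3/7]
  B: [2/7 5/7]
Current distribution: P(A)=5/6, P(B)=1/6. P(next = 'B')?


P(next=B) = Σᵢ P(now=i)×P(i→B)
= 5/6×3/7 + 1/6×5/7
= 5/14 + 5/42 = 10/21

P = 10/21 ≈ 0.4762


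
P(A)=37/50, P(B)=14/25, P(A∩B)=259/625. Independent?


P(A)×P(B) = 259/625
P(A∩B) = 259/625
Equal ✓ → Independent

Yes, independent


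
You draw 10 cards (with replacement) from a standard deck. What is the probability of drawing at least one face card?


P(not a face card) = 40/52 = 10/13
P(none in 10 draws) = (10/13)^10 = 10000000000/137858491849
P(≥1 face card) = 1 - 10000000000/137858491849 = 127858491849/137858491849

P = 127858491849/137858491849 ≈ 92.75%


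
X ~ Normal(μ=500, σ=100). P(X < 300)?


z = (300-500)/100 = -2.0
P(Z < -2.0) = 0.0228

P(X < 300) ≈ 0.0228


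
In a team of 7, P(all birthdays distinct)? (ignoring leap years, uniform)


P(all different) = Π(365-i)/365 for i=0..6
= (365/365)×(364/365)×...×(359/365)
= 0.943764

P ≈ 0.9438 ≈ 94.38%


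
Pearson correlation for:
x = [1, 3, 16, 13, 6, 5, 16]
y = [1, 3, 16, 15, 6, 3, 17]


n=7, Σx=60, Σy=61, Σxy=784, Σx²=752, Σy²=825
r = (7×784 - 60×61)/√((7×752 - 60²)(7×825 - 61²))
= 1828/√(1664×2054) = 1828/√3417856 ≈ 1828/1848.7444 ≈ 0.9888

r ≈ 0.9888


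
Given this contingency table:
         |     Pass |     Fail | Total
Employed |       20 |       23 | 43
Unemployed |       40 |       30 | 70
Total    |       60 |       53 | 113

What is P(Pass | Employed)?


P(Pass | Employed) = 20/(20+23) = 20/43

P(Pass|Employed) = 20/43 ≈ 46.51%


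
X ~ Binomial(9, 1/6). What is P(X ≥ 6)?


P(X ≥ 6) = Σ P(X=i) for i=6..9
P(X=6) = 875/839808
P(X=7) = 25/279936
P(X=8) = 5/1119744
P(X=9) = 1/10077696
Sum = 5723/5038848

P(X ≥ 6) = 5723/5038848 ≈ 0.11%


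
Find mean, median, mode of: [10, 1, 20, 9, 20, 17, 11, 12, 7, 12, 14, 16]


Sorted: [1, 7, 9, 10, 11, 12, 12, 14, 16, 17, 20, 20]
Mean = 149/12
Median = 12
Freq: {10: 1, 1: 1, 20: 2, 9: 1, 17: 1, 11: 1, 12: 2, 7: 1, 14: 1, 16: 1}
Mode: [12, 20]

Mean=149/12, Median=12, Mode=[12, 20]


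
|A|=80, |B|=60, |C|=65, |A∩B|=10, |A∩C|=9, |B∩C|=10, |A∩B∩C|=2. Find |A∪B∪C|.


|A∪B∪C| = 80+60+65-10-9-10+2 = 178

|A∪B∪C| = 178


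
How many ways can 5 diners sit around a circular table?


Circular arrangements of 5 distinct objects: fix one position to break rotational symmetry.
(n-1)! = 4! = 24

24


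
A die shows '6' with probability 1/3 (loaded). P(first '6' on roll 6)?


Geometric: P(X=6) = (1-p)^(k-1)×p = (2/3)^5×1/3 = 32/729

P(X=6) = 32/729 ≈ 4.39%


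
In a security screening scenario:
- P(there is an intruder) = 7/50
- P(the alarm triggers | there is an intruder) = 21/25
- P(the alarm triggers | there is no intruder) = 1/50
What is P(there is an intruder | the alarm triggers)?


Using Bayes' theorem:
P(A|B) = P(B|A)·P(A) / P(B)

P(the alarm triggers) = 21/25 × 7/50 + 1/50 × 43/50
= 147/1250 + 43/2500 = 337/2500

P(there is an intruder|the alarm triggers) = (147/1250) / (337/2500) = 294/337

P(there is an intruder|the alarm triggers) = 294/337 ≈ 87.24%


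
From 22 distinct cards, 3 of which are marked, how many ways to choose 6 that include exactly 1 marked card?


Choose 1 of the 3 marked cards and 5 of the other 19 cards:
C(3,1)×C(19,5) = 3×11628 = 34884

34884


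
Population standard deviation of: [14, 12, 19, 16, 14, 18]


Mean = 93/6 = 31/2
  (14-31/2)²=9/4
  (12-31/2)²=49/4
  (19-31/2)²=49/4
  (16-31/2)²=1/4
  (14-31/2)²=9/4
  (18-31/2)²=25/4
Σ(x-μ)² = 71/2
σ² = (71/2)/6 = 71/12

σ = √(71/12) ≈ 2.4324


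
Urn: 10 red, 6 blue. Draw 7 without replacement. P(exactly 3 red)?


Hypergeometric: C(10,3)×C(6,4)/C(16,7)
= 120×15/11440 = 45/286

P(X=3) = 45/286 ≈ 15.73%


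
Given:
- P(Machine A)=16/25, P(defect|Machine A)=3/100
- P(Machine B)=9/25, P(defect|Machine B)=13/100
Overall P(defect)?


P(B) = Σ P(B|Aᵢ)×P(Aᵢ)
  3/100×16/25 = 12/625
  13/100×9/25 = 117/2500
Sum = 33/500

P(defect) = 33/500 ≈ 6.60%


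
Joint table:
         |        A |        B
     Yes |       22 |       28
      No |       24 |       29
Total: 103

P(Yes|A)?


P(Yes|A) = 22/(22+24) = 22/46 = 11/23

P = 11/23 ≈ 47.83%


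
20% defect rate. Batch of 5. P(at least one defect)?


P(all good) = (4/5)^5 = 1024/3125
P(≥1 defect) = 2101/3125

P = 2101/3125 ≈ 67.23%


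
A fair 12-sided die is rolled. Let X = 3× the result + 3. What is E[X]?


E[die] = (1+12)/2 = 13/2
E[X] = 3×13/2 + 3 = 45/2

E[X] = 45/2


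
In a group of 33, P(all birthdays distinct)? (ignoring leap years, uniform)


P(all different) = Π(365-i)/365 for i=0..32
= (365/365)×(364/365)×...×(333/365)
= 0.225028

P ≈ 0.2250 ≈ 22.50%


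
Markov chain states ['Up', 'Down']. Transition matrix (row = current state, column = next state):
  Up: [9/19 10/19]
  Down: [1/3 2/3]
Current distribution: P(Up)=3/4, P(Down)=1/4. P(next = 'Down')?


P(next=Down) = Σᵢ P(now=i)×P(i→Down)
= 3/4×10/19 + 1/4×2/3
= 15/38 + 1/6 = 32/57

P = 32/57 ≈ 0.5614


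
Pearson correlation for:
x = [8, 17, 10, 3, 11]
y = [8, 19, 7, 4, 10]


n=5, Σx=49, Σy=48, Σxy=579, Σx²=583, Σy²=590
r = (5×579 - 49×48)/√((5×583 - 49²)(5×590 - 48²))
= 543/√(514×646) = 543/√332044 ≈ 543/576.2326 ≈ 0.9423

r ≈ 0.9423


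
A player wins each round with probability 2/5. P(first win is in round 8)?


Geometric: P(X=8) = (1-p)^(k-1)×p = (3/5)^7×2/5 = 4374/390625

P(X=8) = 4374/390625 ≈ 1.12%


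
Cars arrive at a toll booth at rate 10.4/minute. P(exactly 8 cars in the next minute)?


Poisson(λ=10.4): P(X=8) = e^(-λ)×λ^k/k!
= e^(-10.4) × 10.4^8 / 8!
≈ 3.043248301e-05 × 136856905.041 / 40320 ≈ 0.103296

P(X=8) ≈ 0.103296 ≈ 10.33%


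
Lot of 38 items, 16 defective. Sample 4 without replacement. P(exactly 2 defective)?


Hypergeometric: C(16,2)×C(22,2)/C(38,4)
= 120×231/73815 = 264/703

P(X=2) = 264/703 ≈ 37.55%


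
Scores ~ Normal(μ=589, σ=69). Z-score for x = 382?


z = (x - μ)/σ = (382 - 589)/69 = -3.0

z = -3.0


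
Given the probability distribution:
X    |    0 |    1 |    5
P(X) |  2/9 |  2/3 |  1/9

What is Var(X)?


E[X] = 11/9
E[X²] = 31/9
Var(X) = E[X²] - (E[X])² = 31/9 - 121/81 = 158/81

Var(X) = 158/81 ≈ 1.9506


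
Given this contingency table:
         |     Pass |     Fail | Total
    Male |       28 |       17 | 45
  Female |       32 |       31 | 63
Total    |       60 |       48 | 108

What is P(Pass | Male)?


P(Pass | Male) = 28/(28+17) = 28/45

P(Pass|Male) = 28/45 ≈ 62.22%
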